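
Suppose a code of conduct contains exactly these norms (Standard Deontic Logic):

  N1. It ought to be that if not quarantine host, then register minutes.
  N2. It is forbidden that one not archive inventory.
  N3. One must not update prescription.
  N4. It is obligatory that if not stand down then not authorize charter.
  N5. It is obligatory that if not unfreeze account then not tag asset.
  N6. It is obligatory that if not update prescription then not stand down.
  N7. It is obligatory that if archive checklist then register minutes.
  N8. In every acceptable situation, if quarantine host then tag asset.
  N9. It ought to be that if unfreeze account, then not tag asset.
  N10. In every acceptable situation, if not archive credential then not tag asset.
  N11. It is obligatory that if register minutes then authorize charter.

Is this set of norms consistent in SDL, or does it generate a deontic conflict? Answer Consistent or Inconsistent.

Premises 5 and 9 cover both cases: O(¬unfreeze_account → ¬tag_asset) and O(unfreeze_account → ¬tag_asset). Since ¬unfreeze_account ∨ unfreeze_account is a tautology, O(¬tag_asset) follows.
Premise 8 is O(quarantine_host → tag_asset); contrapositively O(¬tag_asset → ¬quarantine_host). Since O(¬tag_asset) holds, K gives O(¬quarantine_host).
Applying K to premise 1 (O(¬quarantine_host → register_minutes)) and O(¬quarantine_host) yields O(register_minutes).
Applying K to premise 11 (O(register_minutes → authorize_charter)) and O(register_minutes) yields O(authorize_charter).
The contrapositive of premise 4 (O(¬stand_down → ¬authorize_charter)) is O(authorize_charter → stand_down), and O(authorize_charter) is already established, so O(stand_down).
Premise 6 is O(¬update_prescription → ¬stand_down); contrapositively O(stand_down → update_prescription). Since O(stand_down) holds, K gives O(update_prescription).
However, F(update_prescription) at premise 3 amounts to O(¬update_prescription).
We now have both O(update_prescription) and O(¬update_prescription) — update_prescription is simultaneously obligatory and forbidden, violating the D-axiom.

Inconsistent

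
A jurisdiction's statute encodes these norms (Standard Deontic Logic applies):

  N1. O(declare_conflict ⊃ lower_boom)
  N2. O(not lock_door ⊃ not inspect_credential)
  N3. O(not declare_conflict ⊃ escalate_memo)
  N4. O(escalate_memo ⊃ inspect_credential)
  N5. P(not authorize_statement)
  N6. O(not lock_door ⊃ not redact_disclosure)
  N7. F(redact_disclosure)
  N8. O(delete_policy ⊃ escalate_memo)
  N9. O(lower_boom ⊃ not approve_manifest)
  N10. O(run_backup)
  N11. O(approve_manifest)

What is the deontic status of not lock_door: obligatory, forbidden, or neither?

Premise 11 states O(approve_manifest) outright.
Premise 9 is O(lower_boom ⊃ not approve_manifest); contrapositively O(approve_manifest ⊃ not lower_boom). Since O(approve_manifest) holds, K gives O(not lower_boom).
Premise 1, O(declare_conflict ⊃ lower_boom), contraposes to O(not lower_boom ⊃ not declare_conflict); with O(not lower_boom) we get O(not declare_conflict).
From O(not declare_conflict) and premise 3, O(not declare_conflict ⊃ escalate_memo), we obtain O(escalate_memo).
Premise 4 is O(escalate_memo ⊃ inspect_credential); since O(escalate_memo), deontic closure gives O(inspect_credential).
The contrapositive of premise 2 (O(not lock_door ⊃ not inspect_credential)) is O(inspect_credential ⊃ lock_door), and O(inspect_credential) is already established, so O(lock_door).
Premises 5, 6, 7, 8, 10 do not contribute to this derivation.
Thus O(lock_door), which is F(not lock_door): not lock_door is forbidden.

Forbidden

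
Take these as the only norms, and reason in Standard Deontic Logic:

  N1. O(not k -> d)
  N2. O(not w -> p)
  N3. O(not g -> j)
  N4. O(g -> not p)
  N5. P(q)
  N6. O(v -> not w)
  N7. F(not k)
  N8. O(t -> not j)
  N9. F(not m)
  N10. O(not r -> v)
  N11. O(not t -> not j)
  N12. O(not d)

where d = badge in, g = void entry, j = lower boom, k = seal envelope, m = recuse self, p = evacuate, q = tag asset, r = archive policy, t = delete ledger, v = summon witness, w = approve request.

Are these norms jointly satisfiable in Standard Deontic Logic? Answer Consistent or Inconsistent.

Premise 1 is O(not k -> d), but O(not k) is not derivable from the premises, so it does not yield O(d).
So O(d) is not derivable, and the apparent clash with O(not d) does not arise.
A world satisfying every obligation exists (e.g. d=false, g=true, j=false, k=true, m=true, p=false, q=false, r=true, t=false, v=false, w=true); no atom is both obligatory and forbidden, so the set is consistent.

Consistent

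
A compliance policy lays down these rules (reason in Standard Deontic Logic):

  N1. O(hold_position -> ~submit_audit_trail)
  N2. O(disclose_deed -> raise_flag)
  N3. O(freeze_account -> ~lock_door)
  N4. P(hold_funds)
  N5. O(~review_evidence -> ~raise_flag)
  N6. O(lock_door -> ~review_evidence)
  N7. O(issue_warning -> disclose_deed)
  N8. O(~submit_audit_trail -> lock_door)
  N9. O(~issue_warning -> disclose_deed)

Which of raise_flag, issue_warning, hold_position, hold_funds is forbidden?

By case analysis on ~issue_warning: premise 9 gives O(~issue_warning -> disclose_deed) and premise 7 gives O(issue_warning -> disclose_deed), so O(disclose_deed) either way.
From O(disclose_deed) and premise 2, O(disclose_deed -> raise_flag), we obtain O(raise_flag).
Premise 5, O(~review_evidence -> ~raise_flag), contraposes to O(raise_flag -> review_evidence); with O(raise_flag) we get O(review_evidence).
Premise 6 is O(lock_door -> ~review_evidence); contrapositively O(review_evidence -> ~lock_door). Since O(review_evidence) holds, K gives O(~lock_door).
Premise 8, O(~submit_audit_trail -> lock_door), contraposes to O(~lock_door -> submit_audit_trail); with O(~lock_door) we get O(submit_audit_trail).
Premise 1 is O(hold_position -> ~submit_audit_trail); contrapositively O(submit_audit_trail -> ~hold_position). Since O(submit_audit_trail) holds, K gives O(~hold_position).
So O(~hold_position) holds, i.e. hold_position is forbidden. None of the other listed options is forbidden under the premises.

hold_position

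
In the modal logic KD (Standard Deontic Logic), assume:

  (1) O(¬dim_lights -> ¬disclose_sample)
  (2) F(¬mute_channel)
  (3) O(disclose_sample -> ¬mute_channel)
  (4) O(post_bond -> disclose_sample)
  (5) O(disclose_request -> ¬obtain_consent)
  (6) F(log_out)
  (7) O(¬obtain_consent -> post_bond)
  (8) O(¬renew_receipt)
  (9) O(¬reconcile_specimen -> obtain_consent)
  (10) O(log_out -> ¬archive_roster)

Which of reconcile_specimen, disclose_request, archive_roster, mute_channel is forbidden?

disclose_request

Premise 2, F(¬mute_channel), is equivalent to O(mute_channel).
The contrapositive of premise 3 (O(disclose_sample -> ¬mute_channel)) is O(mute_channel -> ¬disclose_sample), and O(mute_channel) is already established, so O(¬disclose_sample).
Premise 4, O(post_bond -> disclose_sample), contraposes to O(¬disclose_sample -> ¬post_bond); with O(¬disclose_sample) we get O(¬post_bond).
Premise 7 is O(¬obtain_consent -> post_bond); contrapositively O(¬post_bond -> obtain_consent). Since O(¬post_bond) holds, K gives O(obtain_consent).
Premise 5 is O(disclose_request -> ¬obtain_consent); contrapositively O(obtain_consent -> ¬disclose_request). Since O(obtain_consent) holds, K gives O(¬disclose_request).
So O(¬disclose_request) holds, i.e. disclose_request is forbidden. None of the other listed options is forbidden under the premises.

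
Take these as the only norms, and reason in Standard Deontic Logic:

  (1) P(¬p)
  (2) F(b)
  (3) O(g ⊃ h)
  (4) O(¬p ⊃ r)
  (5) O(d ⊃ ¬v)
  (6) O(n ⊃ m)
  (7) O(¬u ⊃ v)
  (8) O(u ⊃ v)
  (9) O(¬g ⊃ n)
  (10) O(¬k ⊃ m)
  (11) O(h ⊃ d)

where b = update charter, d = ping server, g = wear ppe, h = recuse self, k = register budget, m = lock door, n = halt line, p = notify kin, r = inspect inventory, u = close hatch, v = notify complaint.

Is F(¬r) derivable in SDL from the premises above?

No

Premise 4 is O(¬p ⊃ r), but O(¬p) is not derivable from the premises (the permission P(¬p) asserts only ¬O(p), not O(¬p)), so it does not yield O(r).
No other premise forces O(r). An ideal world satisfying every premise can still have ¬r true, so F(¬r) is not derivable.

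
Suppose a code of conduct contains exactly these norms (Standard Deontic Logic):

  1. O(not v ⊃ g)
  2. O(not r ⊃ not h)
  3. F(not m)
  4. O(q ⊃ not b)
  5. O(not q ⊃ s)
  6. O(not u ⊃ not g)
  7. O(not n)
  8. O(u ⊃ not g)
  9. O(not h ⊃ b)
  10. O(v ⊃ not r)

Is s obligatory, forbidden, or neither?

Obligatory

Premises 6 and 8 cover both cases: O(not u ⊃ not g) and O(u ⊃ not g). Since not u ∨ u is a tautology, O(not g) follows.
Premise 1, O(not v ⊃ g), contraposes to O(not g ⊃ v); with O(not g) we get O(v).
Premise 10 is O(v ⊃ not r); since O(v), deontic closure gives O(not r).
Applying K to premise 2 (O(not r ⊃ not h)) and O(not r) yields O(not h).
Applying K to premise 9 (O(not h ⊃ b)) and O(not h) yields O(b).
The contrapositive of premise 4 (O(q ⊃ not b)) is O(b ⊃ not q), and O(b) is already established, so O(not q).
From O(not q) and premise 5, O(not q ⊃ s), we obtain O(s).
Premises 3, 7 do not contribute to this derivation.
Hence s is obligatory.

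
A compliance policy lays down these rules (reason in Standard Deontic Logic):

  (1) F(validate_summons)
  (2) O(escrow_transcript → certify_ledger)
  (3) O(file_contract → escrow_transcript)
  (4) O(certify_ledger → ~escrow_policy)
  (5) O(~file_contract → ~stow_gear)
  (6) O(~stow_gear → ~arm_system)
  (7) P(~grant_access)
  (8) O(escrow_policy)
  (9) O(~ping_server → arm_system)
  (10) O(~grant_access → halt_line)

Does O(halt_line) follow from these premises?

No

Premise 10 is O(~grant_access → halt_line), but O(~grant_access) is not derivable from the premises (the permission P(~grant_access) asserts only ~O(grant_access), not O(~grant_access)), so it does not yield O(halt_line).
No other premise forces O(halt_line). An ideal world satisfying every premise can still have halt_line false, so O(halt_line) is not derivable.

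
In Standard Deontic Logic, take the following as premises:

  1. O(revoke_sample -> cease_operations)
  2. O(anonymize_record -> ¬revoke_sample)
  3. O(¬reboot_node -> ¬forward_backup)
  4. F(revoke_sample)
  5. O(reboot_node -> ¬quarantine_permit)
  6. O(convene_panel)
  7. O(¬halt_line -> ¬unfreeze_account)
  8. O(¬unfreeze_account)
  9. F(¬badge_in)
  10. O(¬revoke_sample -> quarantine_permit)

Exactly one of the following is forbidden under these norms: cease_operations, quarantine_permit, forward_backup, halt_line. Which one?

forward_backup

F(revoke_sample) at premise 4 means O(¬revoke_sample).
With premise 10, O(¬revoke_sample -> quarantine_permit), the K-axiom yields O(quarantine_permit).
Premise 5, O(reboot_node -> ¬quarantine_permit), contraposes to O(quarantine_permit -> ¬reboot_node); with O(quarantine_permit) we get O(¬reboot_node).
Premise 3 is O(¬reboot_node -> ¬forward_backup); since O(¬reboot_node), deontic closure gives O(¬forward_backup).
So O(¬forward_backup) holds, i.e. forward_backup is forbidden. None of the other listed options is forbidden under the premises.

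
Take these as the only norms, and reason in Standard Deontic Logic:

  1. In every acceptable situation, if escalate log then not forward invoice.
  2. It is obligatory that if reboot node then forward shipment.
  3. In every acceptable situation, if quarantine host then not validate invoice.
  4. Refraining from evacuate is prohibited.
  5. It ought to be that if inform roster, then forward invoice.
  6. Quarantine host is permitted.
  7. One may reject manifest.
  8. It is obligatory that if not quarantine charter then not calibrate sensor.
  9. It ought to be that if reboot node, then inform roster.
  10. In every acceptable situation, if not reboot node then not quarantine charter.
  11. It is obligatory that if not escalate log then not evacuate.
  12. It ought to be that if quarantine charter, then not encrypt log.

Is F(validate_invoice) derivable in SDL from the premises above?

Premise 3 is O(quarantine_host → ¬validate_invoice), but O(quarantine_host) is not derivable from the premises (the permission P(quarantine_host) asserts only ¬O(¬quarantine_host), not O(quarantine_host)), so it does not yield O(¬validate_invoice).
No other premise forces O(¬validate_invoice). An ideal world satisfying every premise can still have validate_invoice true, so F(validate_invoice) is not derivable.

No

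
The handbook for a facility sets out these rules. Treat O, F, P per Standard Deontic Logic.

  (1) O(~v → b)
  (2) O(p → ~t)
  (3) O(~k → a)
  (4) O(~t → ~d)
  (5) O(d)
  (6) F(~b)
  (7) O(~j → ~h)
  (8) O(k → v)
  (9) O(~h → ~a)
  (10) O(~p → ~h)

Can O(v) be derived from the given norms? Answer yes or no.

Yes

Premise 5 gives O(d).
Premise 4 is O(~t → ~d); contrapositively O(d → t). Since O(d) holds, K gives O(t).
The contrapositive of premise 2 (O(p → ~t)) is O(t → ~p), and O(t) is already established, so O(~p).
From O(~p) and premise 10, O(~p → ~h), we obtain O(~h).
Applying K to premise 9 (O(~h → ~a)) and O(~h) yields O(~a).
Premise 3, O(~k → a), contraposes to O(~a → k); with O(~a) we get O(k).
From O(k) and premise 8, O(k → v), we obtain O(v).
Premises 1, 6, 7 do not contribute to this derivation.
So O(v) follows.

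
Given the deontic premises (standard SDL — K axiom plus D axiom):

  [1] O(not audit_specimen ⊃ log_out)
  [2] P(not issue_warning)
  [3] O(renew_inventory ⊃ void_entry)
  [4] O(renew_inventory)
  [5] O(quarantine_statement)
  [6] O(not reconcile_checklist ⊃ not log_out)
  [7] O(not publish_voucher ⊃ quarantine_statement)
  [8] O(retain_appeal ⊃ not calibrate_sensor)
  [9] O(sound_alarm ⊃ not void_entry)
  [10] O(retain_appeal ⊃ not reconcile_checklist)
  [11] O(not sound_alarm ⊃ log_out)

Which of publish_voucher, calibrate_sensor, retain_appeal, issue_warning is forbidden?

Premise 4 gives O(renew_inventory).
Premise 3 is O(renew_inventory ⊃ void_entry); since O(renew_inventory), deontic closure gives O(void_entry).
The contrapositive of premise 9 (O(sound_alarm ⊃ not void_entry)) is O(void_entry ⊃ not sound_alarm), and O(void_entry) is already established, so O(not sound_alarm).
Applying K to premise 11 (O(not sound_alarm ⊃ log_out)) and O(not sound_alarm) yields O(log_out).
Premise 6 is O(not reconcile_checklist ⊃ not log_out); contrapositively O(log_out ⊃ reconcile_checklist). Since O(log_out) holds, K gives O(reconcile_checklist).
Premise 10 is O(retain_appeal ⊃ not reconcile_checklist); contrapositively O(reconcile_checklist ⊃ not retain_appeal). Since O(reconcile_checklist) holds, K gives O(not retain_appeal).
So O(not retain_appeal) holds, i.e. retain_appeal is forbidden. None of the other listed options is forbidden under the premises.

retain_appeal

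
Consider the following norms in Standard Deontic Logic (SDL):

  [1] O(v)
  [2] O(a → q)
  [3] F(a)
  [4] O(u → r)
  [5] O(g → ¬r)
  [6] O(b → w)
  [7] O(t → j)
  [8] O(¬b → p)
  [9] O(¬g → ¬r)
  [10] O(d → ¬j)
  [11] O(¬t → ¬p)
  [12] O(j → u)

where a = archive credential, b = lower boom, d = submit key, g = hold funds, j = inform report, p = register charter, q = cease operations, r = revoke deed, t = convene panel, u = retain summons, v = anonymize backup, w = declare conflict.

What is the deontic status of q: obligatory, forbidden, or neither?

Neither

Premise 2 is O(a → q), but O(a) is not derivable from the premises, so it does not yield O(q).
No premise or chain of K-axiom applications forces O(q), and none forces O(¬q). So q is neither obligatory nor forbidden under these norms.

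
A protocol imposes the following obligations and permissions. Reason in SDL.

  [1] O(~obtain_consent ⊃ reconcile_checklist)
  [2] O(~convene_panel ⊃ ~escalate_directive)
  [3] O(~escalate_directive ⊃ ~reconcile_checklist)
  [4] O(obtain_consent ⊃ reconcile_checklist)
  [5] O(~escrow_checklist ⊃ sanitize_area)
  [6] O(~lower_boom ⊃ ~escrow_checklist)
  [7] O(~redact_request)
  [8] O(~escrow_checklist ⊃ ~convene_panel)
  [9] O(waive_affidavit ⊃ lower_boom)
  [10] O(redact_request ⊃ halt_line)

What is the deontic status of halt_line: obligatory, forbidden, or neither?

Premise 10 is O(redact_request ⊃ halt_line), but O(redact_request) is not derivable from the premises, so it does not yield O(halt_line).
No premise or chain of K-axiom applications forces O(halt_line), and none forces O(~halt_line). So halt_line is neither obligatory nor forbidden under these norms.

Neither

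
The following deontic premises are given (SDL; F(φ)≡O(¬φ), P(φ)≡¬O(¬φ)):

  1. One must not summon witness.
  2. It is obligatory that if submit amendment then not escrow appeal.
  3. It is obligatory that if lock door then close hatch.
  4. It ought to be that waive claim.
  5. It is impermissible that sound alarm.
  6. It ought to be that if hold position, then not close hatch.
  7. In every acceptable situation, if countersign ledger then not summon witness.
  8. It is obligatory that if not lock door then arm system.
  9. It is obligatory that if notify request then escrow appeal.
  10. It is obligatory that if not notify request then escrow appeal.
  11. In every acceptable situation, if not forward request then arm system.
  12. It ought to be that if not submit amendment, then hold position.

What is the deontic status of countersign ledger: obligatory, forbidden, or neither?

Neither

Premise 7 is O(countersign_ledger → ¬summon_witness); even if O(¬summon_witness) held, inferring O(countersign_ledger) would be affirming the consequent — invalid.
No premise or chain of K-axiom applications forces O(countersign_ledger), and none forces O(¬countersign_ledger). So countersign_ledger is neither obligatory nor forbidden under these norms.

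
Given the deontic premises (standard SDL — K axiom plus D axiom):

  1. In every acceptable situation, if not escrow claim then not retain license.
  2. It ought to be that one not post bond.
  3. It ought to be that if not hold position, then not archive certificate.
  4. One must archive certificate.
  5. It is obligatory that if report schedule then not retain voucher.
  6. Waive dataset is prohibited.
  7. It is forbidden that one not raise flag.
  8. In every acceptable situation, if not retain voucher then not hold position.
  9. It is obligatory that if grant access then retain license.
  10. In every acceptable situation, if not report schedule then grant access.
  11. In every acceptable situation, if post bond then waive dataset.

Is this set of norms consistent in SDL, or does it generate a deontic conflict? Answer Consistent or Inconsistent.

Consistent

Premise 11 is O(post_bond → waive_dataset), but O(post_bond) is not derivable from the premises, so it does not yield O(waive_dataset).
So O(waive_dataset) is not derivable, and the apparent clash with O(¬waive_dataset) does not arise.
A world satisfying every obligation exists (e.g. archive_certificate=true, escrow_claim=true, grant_access=true, hold_position=true, post_bond=false, raise_flag=true, report_schedule=false, retain_license=true, retain_voucher=true, waive_dataset=false); no atom is both obligatory and forbidden, so the set is consistent.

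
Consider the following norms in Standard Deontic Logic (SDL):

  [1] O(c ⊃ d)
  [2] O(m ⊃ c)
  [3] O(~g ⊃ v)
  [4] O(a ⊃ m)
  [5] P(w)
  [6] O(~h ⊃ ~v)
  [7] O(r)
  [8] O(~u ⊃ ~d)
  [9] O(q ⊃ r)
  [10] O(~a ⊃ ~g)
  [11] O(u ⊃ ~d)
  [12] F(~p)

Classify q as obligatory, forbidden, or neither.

Neither

Premise 9 is O(q ⊃ r); even if O(r) held, inferring O(q) would be affirming the consequent — invalid.
No premise or chain of K-axiom applications forces O(q), and none forces O(~q). So q is neither obligatory nor forbidden under these norms.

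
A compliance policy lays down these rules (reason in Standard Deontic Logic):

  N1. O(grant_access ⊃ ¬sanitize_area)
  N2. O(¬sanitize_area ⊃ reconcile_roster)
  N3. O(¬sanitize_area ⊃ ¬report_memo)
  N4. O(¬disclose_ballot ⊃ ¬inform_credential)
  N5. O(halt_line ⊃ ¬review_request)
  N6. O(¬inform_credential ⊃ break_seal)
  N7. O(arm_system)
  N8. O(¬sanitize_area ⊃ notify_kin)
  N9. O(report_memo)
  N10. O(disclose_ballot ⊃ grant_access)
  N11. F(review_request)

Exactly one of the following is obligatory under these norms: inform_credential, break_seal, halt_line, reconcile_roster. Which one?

break_seal

From premise 9 we have O(report_memo).
The contrapositive of premise 3 (O(¬sanitize_area ⊃ ¬report_memo)) is O(report_memo ⊃ sanitize_area), and O(report_memo) is already established, so O(sanitize_area).
Premise 1, O(grant_access ⊃ ¬sanitize_area), contraposes to O(sanitize_area ⊃ ¬grant_access); with O(sanitize_area) we get O(¬grant_access).
The contrapositive of premise 10 (O(disclose_ballot ⊃ grant_access)) is O(¬grant_access ⊃ ¬disclose_ballot), and O(¬grant_access) is already established, so O(¬disclose_ballot).
Applying K to premise 4 (O(¬disclose_ballot ⊃ ¬inform_credential)) and O(¬disclose_ballot) yields O(¬inform_credential).
Premise 6 is O(¬inform_credential ⊃ break_seal); since O(¬inform_credential), deontic closure gives O(break_seal).
So O(break_seal) holds — break_seal is obligatory. None of the other listed options is made obligatory by any chain of premises.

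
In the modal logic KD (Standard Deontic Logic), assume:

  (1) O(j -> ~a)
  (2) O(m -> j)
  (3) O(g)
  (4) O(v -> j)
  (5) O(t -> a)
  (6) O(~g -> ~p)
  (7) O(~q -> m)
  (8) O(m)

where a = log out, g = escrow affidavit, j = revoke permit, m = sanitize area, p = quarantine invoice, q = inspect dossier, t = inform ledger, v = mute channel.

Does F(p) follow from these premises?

Premise 6 is O(~g -> ~p), but O(~g) is not derivable from the premises, so it does not yield O(~p).
No other premise forces O(~p). An ideal world satisfying every premise can still have p true, so F(p) is not derivable.

No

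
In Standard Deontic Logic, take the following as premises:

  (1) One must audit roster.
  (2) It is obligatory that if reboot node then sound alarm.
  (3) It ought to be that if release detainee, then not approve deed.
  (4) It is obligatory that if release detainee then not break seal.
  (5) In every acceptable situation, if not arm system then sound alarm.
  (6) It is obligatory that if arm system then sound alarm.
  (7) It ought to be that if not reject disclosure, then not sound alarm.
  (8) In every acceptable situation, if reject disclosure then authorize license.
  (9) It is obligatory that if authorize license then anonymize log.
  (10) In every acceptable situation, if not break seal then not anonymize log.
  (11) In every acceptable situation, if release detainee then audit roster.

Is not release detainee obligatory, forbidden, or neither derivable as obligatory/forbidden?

Obligatory

Premises 5 and 6 are O(¬arm_system → sound_alarm) and O(arm_system → sound_alarm); every ideal world satisfies ¬arm_system or arm_system, so in either case sound_alarm holds — hence O(sound_alarm).
The contrapositive of premise 7 (O(¬reject_disclosure → ¬sound_alarm)) is O(sound_alarm → reject_disclosure), and O(sound_alarm) is already established, so O(reject_disclosure).
From O(reject_disclosure) and premise 8, O(reject_disclosure → authorize_license), we obtain O(authorize_license).
Premise 9 is O(authorize_license → anonymize_log); since O(authorize_license), deontic closure gives O(anonymize_log).
Premise 10 is O(¬break_seal → ¬anonymize_log); contrapositively O(anonymize_log → break_seal). Since O(anonymize_log) holds, K gives O(break_seal).
Premise 4, O(release_detainee → ¬break_seal), contraposes to O(break_seal → ¬release_detainee); with O(break_seal) we get O(¬release_detainee).
Premises 1, 2, 3, 11 do not contribute to this derivation.
Hence ¬release_detainee is obligatory.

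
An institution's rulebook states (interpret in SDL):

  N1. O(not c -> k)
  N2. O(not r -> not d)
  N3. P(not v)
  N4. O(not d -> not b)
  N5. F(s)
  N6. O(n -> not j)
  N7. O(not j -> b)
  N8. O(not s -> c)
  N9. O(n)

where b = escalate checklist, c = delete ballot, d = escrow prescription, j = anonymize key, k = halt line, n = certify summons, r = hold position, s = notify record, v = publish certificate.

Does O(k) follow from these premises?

Premise 1 is O(not c -> k), but O(not c) is not derivable from the premises, so it does not yield O(k).
No other premise forces O(k). An ideal world satisfying every premise can still have k false, so O(k) is not derivable.

No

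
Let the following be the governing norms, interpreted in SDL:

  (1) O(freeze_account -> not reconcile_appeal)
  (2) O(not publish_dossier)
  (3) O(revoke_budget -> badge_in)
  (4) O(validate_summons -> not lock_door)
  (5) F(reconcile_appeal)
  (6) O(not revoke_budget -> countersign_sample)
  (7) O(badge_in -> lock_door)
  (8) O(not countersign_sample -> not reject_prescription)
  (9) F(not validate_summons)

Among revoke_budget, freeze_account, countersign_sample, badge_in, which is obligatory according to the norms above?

Premise 9, F(not validate_summons), is equivalent to O(validate_summons).
Premise 4 is O(validate_summons -> not lock_door); since O(validate_summons), deontic closure gives O(not lock_door).
Premise 7 is O(badge_in -> lock_door); contrapositively O(not lock_door -> not badge_in). Since O(not lock_door) holds, K gives O(not badge_in).
Premise 3 is O(revoke_budget -> badge_in); contrapositively O(not badge_in -> not revoke_budget). Since O(not badge_in) holds, K gives O(not revoke_budget).
Applying K to premise 6 (O(not revoke_budget -> countersign_sample)) and O(not revoke_budget) yields O(countersign_sample).
So O(countersign_sample) holds — countersign_sample is obligatory. None of the other listed options is made obligatory by any chain of premises.

countersign_sample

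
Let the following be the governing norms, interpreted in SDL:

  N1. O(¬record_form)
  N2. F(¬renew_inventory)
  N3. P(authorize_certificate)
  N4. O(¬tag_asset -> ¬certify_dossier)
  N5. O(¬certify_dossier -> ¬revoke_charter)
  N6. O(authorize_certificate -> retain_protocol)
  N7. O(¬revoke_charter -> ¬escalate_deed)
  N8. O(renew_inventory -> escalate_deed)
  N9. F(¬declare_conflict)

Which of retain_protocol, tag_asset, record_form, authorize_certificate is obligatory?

F(¬renew_inventory) at premise 2 means O(renew_inventory).
From O(renew_inventory) and premise 8, O(renew_inventory -> escalate_deed), we obtain O(escalate_deed).
Premise 7, O(¬revoke_charter -> ¬escalate_deed), contraposes to O(escalate_deed -> revoke_charter); with O(escalate_deed) we get O(revoke_charter).
Premise 5 is O(¬certify_dossier -> ¬revoke_charter); contrapositively O(revoke_charter -> certify_dossier). Since O(revoke_charter) holds, K gives O(certify_dossier).
Premise 4 is O(¬tag_asset -> ¬certify_dossier); contrapositively O(certify_dossier -> tag_asset). Since O(certify_dossier) holds, K gives O(tag_asset).
So O(tag_asset) holds — tag_asset is obligatory. None of the other listed options is made obligatory by any chain of premises.

tag_asset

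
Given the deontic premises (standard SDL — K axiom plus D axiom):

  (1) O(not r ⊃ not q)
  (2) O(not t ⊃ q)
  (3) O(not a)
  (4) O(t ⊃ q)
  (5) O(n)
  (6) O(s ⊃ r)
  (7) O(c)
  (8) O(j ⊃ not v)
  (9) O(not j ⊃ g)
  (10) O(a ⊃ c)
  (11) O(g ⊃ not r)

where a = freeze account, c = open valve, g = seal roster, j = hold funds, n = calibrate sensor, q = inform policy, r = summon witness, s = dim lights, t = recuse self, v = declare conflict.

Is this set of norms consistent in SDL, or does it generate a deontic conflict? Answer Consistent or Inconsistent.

Consistent

Premise 10 is O(a ⊃ c); even if O(c) held, inferring O(a) would be affirming the consequent — invalid.
So O(a) is not derivable, and the apparent clash with O(not a) does not arise.
A world satisfying every obligation exists (e.g. a=false, c=true, g=false, j=true, n=true, q=true, r=true, s=false, t=false, v=false); no atom is both obligatory and forbidden, so the set is consistent.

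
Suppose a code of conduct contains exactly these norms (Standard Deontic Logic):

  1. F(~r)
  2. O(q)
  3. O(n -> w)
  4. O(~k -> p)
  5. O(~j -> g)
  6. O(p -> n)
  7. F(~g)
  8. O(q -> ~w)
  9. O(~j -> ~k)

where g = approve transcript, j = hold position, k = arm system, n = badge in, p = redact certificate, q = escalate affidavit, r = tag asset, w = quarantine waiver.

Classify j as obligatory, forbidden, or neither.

Obligatory

From premise 2 we have O(q).
Premise 8 is O(q -> ~w); since O(q), deontic closure gives O(~w).
Premise 3 is O(n -> w); contrapositively O(~w -> ~n). Since O(~w) holds, K gives O(~n).
The contrapositive of premise 6 (O(p -> n)) is O(~n -> ~p), and O(~n) is already established, so O(~p).
Premise 4 is O(~k -> p); contrapositively O(~p -> k). Since O(~p) holds, K gives O(k).
Premise 9, O(~j -> ~k), contraposes to O(k -> j); with O(k) we get O(j).
Premises 1, 5, 7 do not contribute to this derivation.
Hence j is obligatory.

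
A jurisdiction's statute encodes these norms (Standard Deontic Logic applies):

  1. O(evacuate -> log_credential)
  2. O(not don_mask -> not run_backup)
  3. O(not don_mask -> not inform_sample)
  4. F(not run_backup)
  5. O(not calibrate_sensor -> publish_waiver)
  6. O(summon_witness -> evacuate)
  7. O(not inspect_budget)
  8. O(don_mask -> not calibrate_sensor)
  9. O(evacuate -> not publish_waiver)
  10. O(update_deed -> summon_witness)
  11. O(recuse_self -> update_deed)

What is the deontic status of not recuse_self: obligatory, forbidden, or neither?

Obligatory

F(not run_backup) at premise 4 means O(run_backup).
Premise 2, O(not don_mask -> not run_backup), contraposes to O(run_backup -> don_mask); with O(run_backup) we get O(don_mask).
Applying K to premise 8 (O(don_mask -> not calibrate_sensor)) and O(don_mask) yields O(not calibrate_sensor).
With premise 5, O(not calibrate_sensor -> publish_waiver), the K-axiom yields O(publish_waiver).
The contrapositive of premise 9 (O(evacuate -> not publish_waiver)) is O(publish_waiver -> not evacuate), and O(publish_waiver) is already established, so O(not evacuate).
The contrapositive of premise 6 (O(summon_witness -> evacuate)) is O(not evacuate -> not summon_witness), and O(not evacuate) is already established, so O(not summon_witness).
Premise 10, O(update_deed -> summon_witness), contraposes to O(not summon_witness -> not update_deed); with O(not summon_witness) we get O(not update_deed).
The contrapositive of premise 11 (O(recuse_self -> update_deed)) is O(not update_deed -> not recuse_self), and O(not update_deed) is already established, so O(not recuse_self).
Premises 1, 3, 7 do not contribute to this derivation.
Hence not recuse_self is obligatory.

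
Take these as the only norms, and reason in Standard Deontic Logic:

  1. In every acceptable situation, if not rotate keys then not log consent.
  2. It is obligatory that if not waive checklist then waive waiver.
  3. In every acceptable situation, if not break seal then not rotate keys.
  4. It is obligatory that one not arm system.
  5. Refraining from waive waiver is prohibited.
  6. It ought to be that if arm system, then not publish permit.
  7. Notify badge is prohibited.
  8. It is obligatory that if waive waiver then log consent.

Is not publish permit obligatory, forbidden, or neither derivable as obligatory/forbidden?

Neither

Premise 6 is O(arm_system → ¬publish_permit), but O(arm_system) is not derivable from the premises, so it does not yield O(¬publish_permit).
No premise or chain of K-axiom applications forces O(¬publish_permit), and none forces O(publish_permit). So ¬publish_permit is neither obligatory nor forbidden under these norms.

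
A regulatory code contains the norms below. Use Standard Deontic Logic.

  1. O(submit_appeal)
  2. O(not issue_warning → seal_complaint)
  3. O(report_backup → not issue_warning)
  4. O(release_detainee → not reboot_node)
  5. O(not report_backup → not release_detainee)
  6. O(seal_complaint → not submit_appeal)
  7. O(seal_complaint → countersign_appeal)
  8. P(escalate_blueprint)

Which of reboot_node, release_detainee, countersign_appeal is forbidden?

From premise 1 we have O(submit_appeal).
Premise 6, O(seal_complaint → not submit_appeal), contraposes to O(submit_appeal → not seal_complaint); with O(submit_appeal) we get O(not seal_complaint).
Premise 2 is O(not issue_warning → seal_complaint); contrapositively O(not seal_complaint → issue_warning). Since O(not seal_complaint) holds, K gives O(issue_warning).
Premise 3, O(report_backup → not issue_warning), contraposes to O(issue_warning → not report_backup); with O(issue_warning) we get O(not report_backup).
With premise 5, O(not report_backup → not release_detainee), the K-axiom yields O(not release_detainee).
So O(not release_detainee) holds, i.e. release_detainee is forbidden. None of the other listed options is forbidden under the premises.

release_detainee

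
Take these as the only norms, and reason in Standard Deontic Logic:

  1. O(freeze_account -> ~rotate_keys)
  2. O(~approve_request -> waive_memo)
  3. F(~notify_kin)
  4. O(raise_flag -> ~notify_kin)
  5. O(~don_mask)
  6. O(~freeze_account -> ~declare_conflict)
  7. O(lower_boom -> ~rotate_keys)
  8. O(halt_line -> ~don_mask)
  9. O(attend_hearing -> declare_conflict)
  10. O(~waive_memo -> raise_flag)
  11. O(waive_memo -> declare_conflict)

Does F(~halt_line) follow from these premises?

Premise 8 is O(halt_line -> ~don_mask); even if O(~don_mask) held, inferring O(halt_line) would be affirming the consequent — invalid.
No other premise forces O(halt_line). An ideal world satisfying every premise can still have ~halt_line true, so F(~halt_line) is not derivable.

No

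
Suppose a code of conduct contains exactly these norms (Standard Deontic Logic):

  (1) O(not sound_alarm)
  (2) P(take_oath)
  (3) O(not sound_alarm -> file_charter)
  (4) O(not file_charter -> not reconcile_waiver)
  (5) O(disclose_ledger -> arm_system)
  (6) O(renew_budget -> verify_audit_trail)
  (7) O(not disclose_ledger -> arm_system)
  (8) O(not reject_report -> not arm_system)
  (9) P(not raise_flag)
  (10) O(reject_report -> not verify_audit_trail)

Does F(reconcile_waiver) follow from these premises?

No

Premise 4 is O(not file_charter -> not reconcile_waiver), but O(not file_charter) is not derivable from the premises, so it does not yield O(not reconcile_waiver).
No other premise forces O(not reconcile_waiver). An ideal world satisfying every premise can still have reconcile_waiver true, so F(reconcile_waiver) is not derivable.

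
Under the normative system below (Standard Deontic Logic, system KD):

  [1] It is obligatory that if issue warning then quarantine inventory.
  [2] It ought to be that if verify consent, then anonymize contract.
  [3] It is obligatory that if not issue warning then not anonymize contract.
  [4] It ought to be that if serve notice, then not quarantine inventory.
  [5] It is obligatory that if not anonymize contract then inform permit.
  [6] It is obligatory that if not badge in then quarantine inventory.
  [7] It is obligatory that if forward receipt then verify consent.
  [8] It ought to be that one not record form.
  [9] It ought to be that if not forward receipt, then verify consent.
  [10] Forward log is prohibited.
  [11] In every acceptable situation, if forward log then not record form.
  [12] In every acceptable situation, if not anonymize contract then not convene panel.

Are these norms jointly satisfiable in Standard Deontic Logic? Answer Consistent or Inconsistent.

Premise 11 is O(forward_log → ¬record_form); even if O(¬record_form) held, inferring O(forward_log) would be affirming the consequent — invalid.
So O(forward_log) is not derivable, and the apparent clash with O(¬forward_log) does not arise.
A world satisfying every obligation exists (e.g. anonymize_contract=true, badge_in=false, convene_panel=false, forward_log=false, forward_receipt=false, inform_permit=false, issue_warning=true, quarantine_inventory=true, record_form=false, serve_notice=false, verify_consent=true); no atom is both obligatory and forbidden, so the set is consistent.

Consistent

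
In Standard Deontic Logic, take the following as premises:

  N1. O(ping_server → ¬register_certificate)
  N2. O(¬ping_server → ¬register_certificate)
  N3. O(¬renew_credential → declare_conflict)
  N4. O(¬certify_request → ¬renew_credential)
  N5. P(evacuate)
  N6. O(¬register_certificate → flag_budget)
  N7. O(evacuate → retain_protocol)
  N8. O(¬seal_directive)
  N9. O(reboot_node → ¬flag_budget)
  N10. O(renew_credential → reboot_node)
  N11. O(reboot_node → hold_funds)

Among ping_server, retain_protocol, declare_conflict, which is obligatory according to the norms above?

Premises 2 and 1 cover both cases: O(¬ping_server → ¬register_certificate) and O(ping_server → ¬register_certificate). Since ¬ping_server ∨ ping_server is a tautology, O(¬register_certificate) follows.
With premise 6, O(¬register_certificate → flag_budget), the K-axiom yields O(flag_budget).
The contrapositive of premise 9 (O(reboot_node → ¬flag_budget)) is O(flag_budget → ¬reboot_node), and O(flag_budget) is already established, so O(¬reboot_node).
Premise 10 is O(renew_credential → reboot_node); contrapositively O(¬reboot_node → ¬renew_credential). Since O(¬reboot_node) holds, K gives O(¬renew_credential).
Applying K to premise 3 (O(¬renew_credential → declare_conflict)) and O(¬renew_credential) yields O(declare_conflict).
So O(declare_conflict) holds — declare_conflict is obligatory. None of the other listed options is made obligatory by any chain of premises.

declare_conflict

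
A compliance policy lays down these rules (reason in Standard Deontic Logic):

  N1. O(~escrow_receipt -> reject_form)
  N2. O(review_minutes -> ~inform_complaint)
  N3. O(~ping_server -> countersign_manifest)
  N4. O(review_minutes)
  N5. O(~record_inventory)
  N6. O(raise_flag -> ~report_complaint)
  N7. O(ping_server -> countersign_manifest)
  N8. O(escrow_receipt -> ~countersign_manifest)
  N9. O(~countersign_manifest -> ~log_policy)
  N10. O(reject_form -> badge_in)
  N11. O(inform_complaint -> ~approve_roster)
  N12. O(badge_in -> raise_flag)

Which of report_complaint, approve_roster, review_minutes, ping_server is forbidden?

report_complaint

Premises 3 and 7 cover both cases: O(~ping_server -> countersign_manifest) and O(ping_server -> countersign_manifest). Since ~ping_server ∨ ping_server is a tautology, O(countersign_manifest) follows.
Premise 8, O(escrow_receipt -> ~countersign_manifest), contraposes to O(countersign_manifest -> ~escrow_receipt); with O(countersign_manifest) we get O(~escrow_receipt).
Premise 1 is O(~escrow_receipt -> reject_form); since O(~escrow_receipt), deontic closure gives O(reject_form).
With premise 10, O(reject_form -> badge_in), the K-axiom yields O(badge_in).
Applying K to premise 12 (O(badge_in -> raise_flag)) and O(badge_in) yields O(raise_flag).
With premise 6, O(raise_flag -> ~report_complaint), the K-axiom yields O(~report_complaint).
So O(~report_complaint) holds, i.e. report_complaint is forbidden. None of the other listed options is forbidden under the premises.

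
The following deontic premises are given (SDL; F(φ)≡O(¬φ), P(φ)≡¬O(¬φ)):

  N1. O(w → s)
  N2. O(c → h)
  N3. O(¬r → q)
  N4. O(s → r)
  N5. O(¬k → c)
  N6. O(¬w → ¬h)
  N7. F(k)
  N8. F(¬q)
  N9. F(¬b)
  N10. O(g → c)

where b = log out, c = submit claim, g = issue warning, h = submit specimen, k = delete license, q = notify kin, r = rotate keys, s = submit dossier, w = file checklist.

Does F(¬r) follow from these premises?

F(k) at premise 7 means O(¬k).
Applying K to premise 5 (O(¬k → c)) and O(¬k) yields O(c).
From O(c) and premise 2, O(c → h), we obtain O(h).
Premise 6 is O(¬w → ¬h); contrapositively O(h → w). Since O(h) holds, K gives O(w).
With premise 1, O(w → s), the K-axiom yields O(s).
With premise 4, O(s → r), the K-axiom yields O(r).
Premises 3, 8, 9, 10 do not contribute to this derivation.
So O(r) holds, i.e. F(¬r). The claim follows.

Yes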